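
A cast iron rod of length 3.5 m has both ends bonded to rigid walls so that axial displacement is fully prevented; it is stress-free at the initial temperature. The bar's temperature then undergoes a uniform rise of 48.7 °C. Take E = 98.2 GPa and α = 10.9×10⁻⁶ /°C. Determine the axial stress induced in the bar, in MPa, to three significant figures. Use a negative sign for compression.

Free thermal expansion αLΔT = 10.9e-6 · 3500 · 48.7 = 1.858 mm.
The walls impose strain ε = −(1.858)/3500 = -5.3083e-04; σ = Eε = 98200 · -5.3083e-04 = -52.13 MPa.

-52.1 MPa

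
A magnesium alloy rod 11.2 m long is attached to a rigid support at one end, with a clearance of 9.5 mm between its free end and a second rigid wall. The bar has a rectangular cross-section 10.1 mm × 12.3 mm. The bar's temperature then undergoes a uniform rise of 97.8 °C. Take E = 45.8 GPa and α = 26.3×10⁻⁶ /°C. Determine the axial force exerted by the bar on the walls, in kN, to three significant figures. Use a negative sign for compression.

Free thermal expansion αLΔT = 26.3e-6 · 11200 · 97.8 = 28.81 mm.
The walls engage after the gap closes; constrained expansion = 28.81 − 9.5 = 19.31 mm.
The walls impose strain ε = −(19.31)/11200 = -1.7239e-03; σ = Eε = 45800 · -1.7239e-03 = -78.96 MPa.
Wall reaction R = σ·A = -78.96·124.2 = -9809 N = -9.809 kN.

-9.81 kN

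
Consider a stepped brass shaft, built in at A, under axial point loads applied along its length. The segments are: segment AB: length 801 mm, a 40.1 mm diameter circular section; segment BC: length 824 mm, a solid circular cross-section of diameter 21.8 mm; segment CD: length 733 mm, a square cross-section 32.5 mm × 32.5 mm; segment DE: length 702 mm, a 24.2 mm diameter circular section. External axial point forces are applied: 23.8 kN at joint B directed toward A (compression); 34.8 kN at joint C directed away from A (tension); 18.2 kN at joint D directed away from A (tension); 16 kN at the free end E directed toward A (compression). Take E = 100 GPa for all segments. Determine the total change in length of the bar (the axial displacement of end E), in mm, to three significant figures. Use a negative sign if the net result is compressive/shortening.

0.672 mm

Internal axial forces (sectioning from the free end, tension +): N_DE = -16 kN, N_CD = 2.2 kN, N_BC = 37 kN, N_AB = 13.2 kN.
A_AB = 1263 mm².
A_BC = 373.3 mm².
A_CD = 1056 mm².
A_DE = 460 mm².
δ_AB = 13200·801/(1263·100000) = 0.08372 mm
δ_BC = 37000·824/(373.3·100000) = 0.8168 mm
δ_CD = 2200·733/(1056·100000) = 0.01527 mm
δ_DE = -16000·702/(460·100000) = -0.2442 mm
δ = Σδ_i = 0.6716 mm.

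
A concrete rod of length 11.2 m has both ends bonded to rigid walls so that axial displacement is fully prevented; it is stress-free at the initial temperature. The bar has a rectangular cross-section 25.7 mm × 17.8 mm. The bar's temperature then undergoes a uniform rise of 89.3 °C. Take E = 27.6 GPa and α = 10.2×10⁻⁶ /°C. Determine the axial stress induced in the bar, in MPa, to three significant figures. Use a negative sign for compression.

-25.1 MPa

Free thermal expansion αLΔT = 10.2e-6 · 11200 · 89.3 = 10.2 mm.
The walls impose strain ε = −(10.2)/11200 = -9.1086e-04; σ = Eε = 27600 · -9.1086e-04 = -25.14 MPa.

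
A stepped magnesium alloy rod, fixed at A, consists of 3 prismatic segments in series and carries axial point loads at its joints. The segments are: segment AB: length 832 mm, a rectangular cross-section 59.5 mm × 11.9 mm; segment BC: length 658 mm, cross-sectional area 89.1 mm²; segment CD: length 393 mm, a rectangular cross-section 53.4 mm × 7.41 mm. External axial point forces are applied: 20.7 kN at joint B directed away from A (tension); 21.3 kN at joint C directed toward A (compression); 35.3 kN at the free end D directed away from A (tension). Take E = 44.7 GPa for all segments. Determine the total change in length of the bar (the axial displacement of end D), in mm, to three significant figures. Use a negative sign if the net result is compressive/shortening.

4.01 mm

Internal axial forces (sectioning from the free end, tension +): N_CD = 35.3 kN, N_BC = 14 kN, N_AB = 34.7 kN.
A_AB = 708.1 mm².
A_CD = 395.7 mm².
δ_AB = 34700·832/(708.1·44700) = 0.9122 mm
δ_BC = 14000·658/(89.1·44700) = 2.313 mm
δ_CD = 35300·393/(395.7·44700) = 0.7843 mm
δ = Σδ_i = 4.009 mm.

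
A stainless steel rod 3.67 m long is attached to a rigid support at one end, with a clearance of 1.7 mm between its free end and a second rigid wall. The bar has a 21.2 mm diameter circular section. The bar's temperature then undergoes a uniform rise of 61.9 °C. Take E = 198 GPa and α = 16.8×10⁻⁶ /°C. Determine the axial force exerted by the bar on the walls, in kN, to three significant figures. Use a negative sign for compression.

Free thermal expansion αLΔT = 16.8e-6 · 3670 · 61.9 = 3.817 mm.
The walls engage after the gap closes; constrained expansion = 3.817 − 1.7 = 2.117 mm.
The walls impose strain ε = −(2.117)/3670 = -5.7670e-04; σ = Eε = 198000 · -5.7670e-04 = -114.2 MPa.
Wall reaction R = σ·A = -114.2·353 = -40310 N = -40.31 kN.

-40.3 kN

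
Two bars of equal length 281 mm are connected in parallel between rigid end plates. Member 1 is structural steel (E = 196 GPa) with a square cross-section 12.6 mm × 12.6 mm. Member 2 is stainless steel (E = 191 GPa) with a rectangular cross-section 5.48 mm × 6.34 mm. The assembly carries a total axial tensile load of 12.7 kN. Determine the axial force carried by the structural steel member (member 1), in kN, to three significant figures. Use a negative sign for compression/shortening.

A_1 = 158.8 mm².
A_2 = 34.74 mm².
Equal strain + equilibrium ⇒ each member carries load in proportion to AE: A₁E₁ = 31120000 N, A₂E₂ = 6636000 N, ΣAE = 37750000 N.
F₁ = P·A₁E₁/ΣAE = 12700·31120000/37750000 = 10470 N.

10.5 kN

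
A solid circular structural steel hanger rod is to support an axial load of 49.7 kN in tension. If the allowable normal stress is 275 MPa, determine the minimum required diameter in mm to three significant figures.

Required area A ≥ P/σ_allow = 49700/275 = 180.7 mm².
For a solid circular section, d ≥ √(4A/π) = 15.17 mm.

15.2 mm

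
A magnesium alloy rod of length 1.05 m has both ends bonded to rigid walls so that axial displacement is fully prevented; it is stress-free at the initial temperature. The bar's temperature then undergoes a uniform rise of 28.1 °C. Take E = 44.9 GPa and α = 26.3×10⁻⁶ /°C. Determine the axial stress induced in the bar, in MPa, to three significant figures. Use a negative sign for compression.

-33.2 MPa

Free thermal expansion αLΔT = 26.3e-6 · 1050 · 28.1 = 0.776 mm.
The walls impose strain ε = −(0.776)/1050 = -7.3903e-04; σ = Eε = 44900 · -7.3903e-04 = -33.18 MPa.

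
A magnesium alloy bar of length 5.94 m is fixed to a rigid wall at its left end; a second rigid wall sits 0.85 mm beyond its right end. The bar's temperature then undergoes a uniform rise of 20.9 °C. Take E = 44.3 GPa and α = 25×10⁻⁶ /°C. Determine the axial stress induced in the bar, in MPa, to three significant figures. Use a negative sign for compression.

-16.8 MPa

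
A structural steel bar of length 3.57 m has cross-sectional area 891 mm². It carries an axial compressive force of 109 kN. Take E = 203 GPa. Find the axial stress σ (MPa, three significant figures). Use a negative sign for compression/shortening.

σ = N/A = -109000/891 = -122.3 MPa.

-122 MPa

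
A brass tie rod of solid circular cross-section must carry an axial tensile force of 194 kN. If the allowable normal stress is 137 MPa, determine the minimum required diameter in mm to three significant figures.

42.5 mm

Required area A ≥ P/σ_allow = 194000/137 = 1416 mm².
For a solid circular section, d ≥ √(4A/π) = 42.46 mm.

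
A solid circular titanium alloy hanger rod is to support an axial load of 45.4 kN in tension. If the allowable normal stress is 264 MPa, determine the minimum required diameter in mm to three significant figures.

14.8 mm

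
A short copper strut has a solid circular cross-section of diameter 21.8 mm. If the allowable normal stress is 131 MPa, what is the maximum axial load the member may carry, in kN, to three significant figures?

48.9 kN

A = 373.3 mm².
P_max = σ_allow · A = 131 · 373.3 = 48900 N = 48.9 kN.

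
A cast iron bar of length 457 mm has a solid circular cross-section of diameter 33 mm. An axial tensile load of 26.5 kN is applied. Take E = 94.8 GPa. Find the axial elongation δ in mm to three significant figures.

0.149 mm

A = 855.3 mm².
δ_mech = NL/(AE) = 26500·457/(855.3·94800) = 0.1494 mm.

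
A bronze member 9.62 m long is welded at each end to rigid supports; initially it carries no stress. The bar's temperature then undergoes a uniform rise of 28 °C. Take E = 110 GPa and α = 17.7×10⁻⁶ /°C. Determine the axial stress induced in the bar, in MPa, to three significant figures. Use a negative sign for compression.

Free thermal expansion αLΔT = 17.7e-6 · 9620 · 28 = 4.768 mm.
The walls impose strain ε = −(4.768)/9620 = -4.9560e-04; σ = Eε = 110000 · -4.9560e-04 = -54.52 MPa.

-54.5 MPa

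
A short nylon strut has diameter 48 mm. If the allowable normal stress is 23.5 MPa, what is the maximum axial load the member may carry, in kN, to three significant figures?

A = 1810 mm².
P_max = σ_allow · A = 23.5 · 1810 = 42520 N = 42.52 kN.

42.5 kN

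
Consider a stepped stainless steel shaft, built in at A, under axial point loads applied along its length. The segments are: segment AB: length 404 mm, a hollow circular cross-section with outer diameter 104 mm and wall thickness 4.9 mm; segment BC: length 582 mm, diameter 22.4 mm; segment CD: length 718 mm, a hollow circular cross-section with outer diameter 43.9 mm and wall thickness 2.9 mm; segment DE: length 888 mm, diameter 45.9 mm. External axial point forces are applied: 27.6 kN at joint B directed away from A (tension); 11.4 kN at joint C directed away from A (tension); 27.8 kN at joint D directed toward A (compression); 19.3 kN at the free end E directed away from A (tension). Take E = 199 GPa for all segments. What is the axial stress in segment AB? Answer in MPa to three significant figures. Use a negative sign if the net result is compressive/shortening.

Internal axial forces (sectioning from the free end, tension +): N_DE = 19.3 kN, N_CD = -8.5 kN, N_BC = 2.9 kN, N_AB = 30.5 kN.
A_AB = 1526 mm².
σ_AB = N_AB/A_AB = 30500/1526 = 19.99 MPa.

20.0 MPa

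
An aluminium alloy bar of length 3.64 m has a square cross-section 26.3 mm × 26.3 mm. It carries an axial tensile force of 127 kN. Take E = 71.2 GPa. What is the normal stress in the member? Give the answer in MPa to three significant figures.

184 MPa

A = 691.7 mm².
σ = N/A = 127000/691.7 = 183.6 MPa.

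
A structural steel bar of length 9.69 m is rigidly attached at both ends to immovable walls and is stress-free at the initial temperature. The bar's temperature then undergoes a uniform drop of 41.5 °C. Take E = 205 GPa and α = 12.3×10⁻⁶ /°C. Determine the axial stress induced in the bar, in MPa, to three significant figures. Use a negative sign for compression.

105 MPa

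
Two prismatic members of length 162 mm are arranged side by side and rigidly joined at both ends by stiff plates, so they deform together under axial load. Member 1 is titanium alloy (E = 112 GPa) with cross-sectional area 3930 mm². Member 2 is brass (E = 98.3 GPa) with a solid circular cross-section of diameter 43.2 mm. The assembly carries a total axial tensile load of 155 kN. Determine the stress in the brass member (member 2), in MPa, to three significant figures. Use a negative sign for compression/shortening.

26.1 MPa

A_2 = 1466 mm².
Equal strain + equilibrium ⇒ each member carries load in proportion to AE: A₁E₁ = 440200000 N, A₂E₂ = 144100000 N, ΣAE = 584200000 N.
σ₂ = P·E₂/ΣAE = 155000·98300/584200000 = 26.08 MPa.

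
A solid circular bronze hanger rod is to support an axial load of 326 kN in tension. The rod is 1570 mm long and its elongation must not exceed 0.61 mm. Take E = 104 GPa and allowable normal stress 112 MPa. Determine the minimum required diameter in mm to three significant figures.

101 mm

Required area A ≥ P/σ_allow = 326000/112 = 2911 mm².
For a solid circular section, d ≥ √(4A/π) = 60.88 mm.
Elongation limit: A ≥ PL/(Eδ_allow) = 326000·1570/(104000·0.61) = 8068 mm² ⇒ d ≥ 101.4 mm.
The elongation limit governs.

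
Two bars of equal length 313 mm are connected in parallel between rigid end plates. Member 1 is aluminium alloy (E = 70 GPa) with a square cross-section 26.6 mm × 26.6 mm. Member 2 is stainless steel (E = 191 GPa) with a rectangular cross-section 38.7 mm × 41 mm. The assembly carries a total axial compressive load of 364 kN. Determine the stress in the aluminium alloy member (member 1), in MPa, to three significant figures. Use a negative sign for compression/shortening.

A_1 = 707.6 mm².
A_2 = 1587 mm².
Equal strain + equilibrium ⇒ each member carries load in proportion to AE: A₁E₁ = 49530000 N, A₂E₂ = 303100000 N, ΣAE = 352600000 N.
σ₁ = P·E₁/ΣAE = -364000·70000/352600000 = -72.27 MPa.

-72.3 MPa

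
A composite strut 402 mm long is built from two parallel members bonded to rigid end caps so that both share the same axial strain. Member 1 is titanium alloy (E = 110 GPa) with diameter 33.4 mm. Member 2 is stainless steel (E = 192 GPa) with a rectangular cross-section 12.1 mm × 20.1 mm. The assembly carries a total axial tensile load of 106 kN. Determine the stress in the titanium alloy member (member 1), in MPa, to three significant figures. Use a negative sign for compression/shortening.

81.5 MPa

A_1 = 876.2 mm².
A_2 = 243.2 mm².
Equal strain + equilibrium ⇒ each member carries load in proportion to AE: A₁E₁ = 96380000 N, A₂E₂ = 46700000 N, ΣAE = 143100000 N.
σ₁ = P·E₁/ΣAE = 106000·110000/143100000 = 81.5 MPa.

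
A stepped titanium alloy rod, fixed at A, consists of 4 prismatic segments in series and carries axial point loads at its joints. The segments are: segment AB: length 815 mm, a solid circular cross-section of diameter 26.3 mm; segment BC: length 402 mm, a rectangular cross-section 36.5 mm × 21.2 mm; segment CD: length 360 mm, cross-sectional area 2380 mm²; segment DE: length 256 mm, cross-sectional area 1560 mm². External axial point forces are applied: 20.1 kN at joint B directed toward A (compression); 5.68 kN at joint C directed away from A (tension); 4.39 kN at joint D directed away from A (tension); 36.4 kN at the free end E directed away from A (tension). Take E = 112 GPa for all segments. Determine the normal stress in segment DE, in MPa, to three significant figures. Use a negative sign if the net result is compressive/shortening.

Internal axial forces (sectioning from the free end, tension +): N_DE = 36.4 kN, N_CD = 40.79 kN, N_BC = 46.47 kN, N_AB = 26.37 kN.
σ_DE = N_DE/A_DE = 36400/1560 = 23.33 MPa.

23.3 MPa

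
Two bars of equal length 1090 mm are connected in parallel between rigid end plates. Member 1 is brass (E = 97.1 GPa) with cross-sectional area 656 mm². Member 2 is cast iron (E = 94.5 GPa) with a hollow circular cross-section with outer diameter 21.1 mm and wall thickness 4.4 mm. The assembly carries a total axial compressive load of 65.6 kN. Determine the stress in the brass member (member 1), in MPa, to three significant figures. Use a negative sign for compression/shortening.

-74.5 MPa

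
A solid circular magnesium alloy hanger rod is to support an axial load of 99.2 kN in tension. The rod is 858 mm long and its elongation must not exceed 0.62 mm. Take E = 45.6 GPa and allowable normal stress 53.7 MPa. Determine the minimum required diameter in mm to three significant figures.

Required area A ≥ P/σ_allow = 99200/53.7 = 1847 mm².
For a solid circular section, d ≥ √(4A/π) = 48.5 mm.
Elongation limit: A ≥ PL/(Eδ_allow) = 99200·858/(45600·0.62) = 3011 mm² ⇒ d ≥ 61.91 mm.
The elongation limit governs.

61.9 mm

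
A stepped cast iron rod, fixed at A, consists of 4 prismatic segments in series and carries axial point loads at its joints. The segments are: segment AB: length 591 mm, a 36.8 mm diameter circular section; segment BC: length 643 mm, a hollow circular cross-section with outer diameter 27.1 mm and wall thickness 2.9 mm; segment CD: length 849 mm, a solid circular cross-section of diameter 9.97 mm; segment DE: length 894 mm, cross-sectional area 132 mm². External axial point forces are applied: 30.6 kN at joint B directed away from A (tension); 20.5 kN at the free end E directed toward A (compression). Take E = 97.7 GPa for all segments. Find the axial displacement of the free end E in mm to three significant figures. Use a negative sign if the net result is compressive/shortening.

-4.26 mm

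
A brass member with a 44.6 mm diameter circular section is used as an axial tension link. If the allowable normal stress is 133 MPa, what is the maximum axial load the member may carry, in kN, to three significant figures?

208 kN

A = 1562 mm².
P_max = σ_allow · A = 133 · 1562 = 207800 N = 207.8 kN.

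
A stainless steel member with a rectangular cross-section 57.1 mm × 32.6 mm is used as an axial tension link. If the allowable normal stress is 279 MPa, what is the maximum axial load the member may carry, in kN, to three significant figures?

A = 1861 mm².
P_max = σ_allow · A = 279 · 1861 = 519300 N = 519.3 kN.

519 kN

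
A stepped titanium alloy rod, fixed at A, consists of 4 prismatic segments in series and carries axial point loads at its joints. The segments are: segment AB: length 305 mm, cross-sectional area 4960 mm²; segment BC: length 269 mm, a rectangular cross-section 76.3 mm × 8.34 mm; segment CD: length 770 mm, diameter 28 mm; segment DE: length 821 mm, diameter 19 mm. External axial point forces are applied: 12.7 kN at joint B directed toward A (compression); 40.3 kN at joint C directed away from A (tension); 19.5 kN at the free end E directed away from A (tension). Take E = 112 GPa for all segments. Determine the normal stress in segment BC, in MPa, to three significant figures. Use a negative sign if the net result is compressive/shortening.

94.0 MPa

Internal axial forces (sectioning from the free end, tension +): N_DE = 19.5 kN, N_CD = 19.5 kN, N_BC = 59.8 kN, N_AB = 47.1 kN.
A_BC = 636.3 mm².
σ_BC = N_BC/A_BC = 59800/636.3 = 93.97 MPa.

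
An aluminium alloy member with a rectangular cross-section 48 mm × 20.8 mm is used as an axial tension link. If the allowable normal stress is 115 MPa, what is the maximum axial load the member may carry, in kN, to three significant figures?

115 kN

A = 998.4 mm².
P_max = σ_allow · A = 115 · 998.4 = 114800 N = 114.8 kN.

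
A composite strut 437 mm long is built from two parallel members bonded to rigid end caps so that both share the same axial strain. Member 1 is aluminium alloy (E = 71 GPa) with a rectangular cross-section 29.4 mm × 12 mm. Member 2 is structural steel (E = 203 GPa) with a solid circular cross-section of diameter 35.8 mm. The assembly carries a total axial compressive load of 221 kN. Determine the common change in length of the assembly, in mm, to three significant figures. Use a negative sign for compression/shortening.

A_1 = 352.8 mm².
A_2 = 1007 mm².
Equal strain + equilibrium ⇒ each member carries load in proportion to AE: A₁E₁ = 25050000 N, A₂E₂ = 204300000 N, ΣAE = 229400000 N.
δ = PL/ΣAE = -221000·437/229400000 = -0.421 mm.

-0.421 mm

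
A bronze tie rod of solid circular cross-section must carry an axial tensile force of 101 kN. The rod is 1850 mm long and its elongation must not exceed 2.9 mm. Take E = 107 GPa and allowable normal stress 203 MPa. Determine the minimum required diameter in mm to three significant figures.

Required area A ≥ P/σ_allow = 101000/203 = 497.5 mm².
For a solid circular section, d ≥ √(4A/π) = 25.17 mm.
Elongation limit: A ≥ PL/(Eδ_allow) = 101000·1850/(107000·2.9) = 602.2 mm² ⇒ d ≥ 27.69 mm.
The elongation limit governs.

27.7 mm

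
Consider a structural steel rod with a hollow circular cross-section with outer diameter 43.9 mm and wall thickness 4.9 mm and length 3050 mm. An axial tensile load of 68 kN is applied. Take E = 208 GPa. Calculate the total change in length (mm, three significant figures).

A = 600.4 mm².
δ_mech = NL/(AE) = 68000·3050/(600.4·208000) = 1.661 mm.

1.66 mm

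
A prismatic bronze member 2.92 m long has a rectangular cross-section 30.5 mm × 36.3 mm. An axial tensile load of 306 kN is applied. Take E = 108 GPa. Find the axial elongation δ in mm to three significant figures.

7.47 mm

A = 1107 mm².
δ_mech = NL/(AE) = 306000·2920/(1107·108000) = 7.473 mm.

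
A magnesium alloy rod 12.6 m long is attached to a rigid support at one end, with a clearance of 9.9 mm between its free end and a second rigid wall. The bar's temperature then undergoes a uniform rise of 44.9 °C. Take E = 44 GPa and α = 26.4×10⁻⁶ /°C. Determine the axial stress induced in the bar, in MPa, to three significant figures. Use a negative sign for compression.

-17.6 MPa

Free thermal expansion αLΔT = 26.4e-6 · 12600 · 44.9 = 14.94 mm.
The walls engage after the gap closes; constrained expansion = 14.94 − 9.9 = 5.036 mm.
The walls impose strain ε = −(5.036)/12600 = -3.9965e-04; σ = Eε = 44000 · -3.9965e-04 = -17.58 MPa.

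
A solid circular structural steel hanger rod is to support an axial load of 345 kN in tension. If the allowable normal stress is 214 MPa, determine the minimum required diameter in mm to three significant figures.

Required area A ≥ P/σ_allow = 345000/214 = 1612 mm².
For a solid circular section, d ≥ √(4A/π) = 45.31 mm.

45.3 mm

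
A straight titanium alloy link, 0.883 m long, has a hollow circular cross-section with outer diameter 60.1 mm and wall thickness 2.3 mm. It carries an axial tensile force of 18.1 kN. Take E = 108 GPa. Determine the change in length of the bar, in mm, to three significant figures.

A = 417.6 mm².
δ_mech = NL/(AE) = 18100·883/(417.6·108000) = 0.3543 mm.

0.354 mm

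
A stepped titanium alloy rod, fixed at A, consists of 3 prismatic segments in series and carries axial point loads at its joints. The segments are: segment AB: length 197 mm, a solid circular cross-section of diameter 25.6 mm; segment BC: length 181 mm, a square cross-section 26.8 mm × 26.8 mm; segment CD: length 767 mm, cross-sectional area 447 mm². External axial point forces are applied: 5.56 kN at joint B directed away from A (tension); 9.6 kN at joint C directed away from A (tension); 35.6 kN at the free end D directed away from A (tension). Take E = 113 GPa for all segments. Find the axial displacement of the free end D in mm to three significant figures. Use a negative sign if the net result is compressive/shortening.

0.813 mm

Internal axial forces (sectioning from the free end, tension +): N_CD = 35.6 kN, N_BC = 45.2 kN, N_AB = 50.76 kN.
A_AB = 514.7 mm².
A_BC = 718.2 mm².
δ_AB = 50760·197/(514.7·113000) = 0.1719 mm
δ_BC = 45200·181/(718.2·113000) = 0.1008 mm
δ_CD = 35600·767/(447·113000) = 0.5406 mm
δ = Σδ_i = 0.8133 mm.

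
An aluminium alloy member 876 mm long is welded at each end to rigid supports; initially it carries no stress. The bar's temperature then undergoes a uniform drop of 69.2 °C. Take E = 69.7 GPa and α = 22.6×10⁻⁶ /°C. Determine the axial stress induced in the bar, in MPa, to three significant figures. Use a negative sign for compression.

109 MPa

Free thermal expansion αLΔT = 22.6e-6 · 876 · -69.2 = -1.37 mm.
The walls impose strain ε = −(-1.37)/876 = 1.5639e-03; σ = Eε = 69700 · 1.5639e-03 = 109 MPa.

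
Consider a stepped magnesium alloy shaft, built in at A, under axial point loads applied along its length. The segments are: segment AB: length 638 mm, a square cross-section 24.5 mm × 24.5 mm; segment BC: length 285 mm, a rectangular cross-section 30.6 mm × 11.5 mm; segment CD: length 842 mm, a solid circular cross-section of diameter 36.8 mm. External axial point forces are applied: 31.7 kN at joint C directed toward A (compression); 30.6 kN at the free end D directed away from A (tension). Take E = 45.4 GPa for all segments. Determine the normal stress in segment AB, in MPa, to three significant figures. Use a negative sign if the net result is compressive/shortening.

-1.83 MPa

Internal axial forces (sectioning from the free end, tension +): N_CD = 30.6 kN, N_BC = -1.1 kN, N_AB = -1.1 kN.
A_AB = 600.2 mm².
σ_AB = N_AB/A_AB = -1100/600.2 = -1.833 MPa.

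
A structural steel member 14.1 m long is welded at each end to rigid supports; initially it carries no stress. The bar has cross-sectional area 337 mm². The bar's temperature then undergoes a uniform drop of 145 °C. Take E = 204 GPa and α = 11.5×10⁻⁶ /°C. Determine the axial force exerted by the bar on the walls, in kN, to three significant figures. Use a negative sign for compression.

Free thermal expansion αLΔT = 11.5e-6 · 14100 · -145 = -23.51 mm.
The walls impose strain ε = −(-23.51)/14100 = 1.6675e-03; σ = Eε = 204000 · 1.6675e-03 = 340.2 MPa.
Wall reaction R = σ·A = 340.2·337 = 114600 N = 114.6 kN.

115 kN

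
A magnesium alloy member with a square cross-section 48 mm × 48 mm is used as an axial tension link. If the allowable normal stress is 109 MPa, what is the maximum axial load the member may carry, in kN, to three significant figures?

A = 2304 mm².
P_max = σ_allow · A = 109 · 2304 = 251100 N = 251.1 kN.

251 kN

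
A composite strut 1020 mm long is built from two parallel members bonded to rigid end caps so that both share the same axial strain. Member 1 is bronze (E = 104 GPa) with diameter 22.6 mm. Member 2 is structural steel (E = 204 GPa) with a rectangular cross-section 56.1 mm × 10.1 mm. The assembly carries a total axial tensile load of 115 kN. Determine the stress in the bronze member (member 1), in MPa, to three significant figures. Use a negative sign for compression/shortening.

A_1 = 401.1 mm².
A_2 = 566.6 mm².
Equal strain + equilibrium ⇒ each member carries load in proportion to AE: A₁E₁ = 41720000 N, A₂E₂ = 115600000 N, ΣAE = 157300000 N.
σ₁ = P·E₁/ΣAE = 115000·104000/157300000 = 76.03 MPa.

76.0 MPa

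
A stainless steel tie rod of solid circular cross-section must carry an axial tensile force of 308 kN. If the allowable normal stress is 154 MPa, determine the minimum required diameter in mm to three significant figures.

50.5 mm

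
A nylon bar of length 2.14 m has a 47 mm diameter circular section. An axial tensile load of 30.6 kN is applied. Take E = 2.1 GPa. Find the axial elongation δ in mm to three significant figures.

18.0 mm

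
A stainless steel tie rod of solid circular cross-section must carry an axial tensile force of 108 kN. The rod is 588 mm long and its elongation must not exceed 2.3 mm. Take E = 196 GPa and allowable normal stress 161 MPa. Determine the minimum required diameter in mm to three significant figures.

29.2 mm

Required area A ≥ P/σ_allow = 108000/161 = 670.8 mm².
For a solid circular section, d ≥ √(4A/π) = 29.22 mm.
Elongation limit: A ≥ PL/(Eδ_allow) = 108000·588/(196000·2.3) = 140.9 mm² ⇒ d ≥ 13.39 mm.
The stress limit governs.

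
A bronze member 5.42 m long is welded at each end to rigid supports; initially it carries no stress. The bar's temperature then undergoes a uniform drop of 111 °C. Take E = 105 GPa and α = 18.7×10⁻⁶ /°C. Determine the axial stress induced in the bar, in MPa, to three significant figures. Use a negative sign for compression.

218 MPa

Free thermal expansion αLΔT = 18.7e-6 · 5420 · -111 = -11.25 mm.
The walls impose strain ε = −(-11.25)/5420 = 2.0757e-03; σ = Eε = 105000 · 2.0757e-03 = 217.9 MPa.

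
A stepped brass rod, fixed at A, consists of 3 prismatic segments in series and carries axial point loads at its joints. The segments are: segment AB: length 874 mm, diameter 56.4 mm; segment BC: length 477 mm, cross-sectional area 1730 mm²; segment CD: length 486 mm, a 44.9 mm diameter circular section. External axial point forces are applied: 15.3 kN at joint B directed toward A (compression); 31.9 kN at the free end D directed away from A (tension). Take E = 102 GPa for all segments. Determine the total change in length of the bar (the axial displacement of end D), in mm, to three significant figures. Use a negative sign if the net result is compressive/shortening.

Internal axial forces (sectioning from the free end, tension +): N_CD = 31.9 kN, N_BC = 31.9 kN, N_AB = 16.6 kN.
A_AB = 2498 mm².
A_CD = 1583 mm².
δ_AB = 16600·874/(2498·102000) = 0.05693 mm
δ_BC = 31900·477/(1730·102000) = 0.08623 mm
δ_CD = 31900·486/(1583·102000) = 0.09599 mm
δ = Σδ_i = 0.2392 mm.

0.239 mm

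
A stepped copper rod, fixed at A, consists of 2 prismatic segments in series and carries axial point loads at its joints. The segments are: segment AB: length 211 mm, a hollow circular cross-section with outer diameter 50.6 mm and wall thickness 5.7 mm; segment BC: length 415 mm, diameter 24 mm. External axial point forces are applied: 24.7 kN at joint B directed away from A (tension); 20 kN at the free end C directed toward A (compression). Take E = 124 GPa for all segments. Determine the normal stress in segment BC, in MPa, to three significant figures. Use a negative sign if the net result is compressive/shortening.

Internal axial forces (sectioning from the free end, tension +): N_BC = -20 kN, N_AB = 4.7 kN.
A_BC = 452.4 mm².
σ_BC = N_BC/A_BC = -20000/452.4 = -44.21 MPa.

-44.2 MPa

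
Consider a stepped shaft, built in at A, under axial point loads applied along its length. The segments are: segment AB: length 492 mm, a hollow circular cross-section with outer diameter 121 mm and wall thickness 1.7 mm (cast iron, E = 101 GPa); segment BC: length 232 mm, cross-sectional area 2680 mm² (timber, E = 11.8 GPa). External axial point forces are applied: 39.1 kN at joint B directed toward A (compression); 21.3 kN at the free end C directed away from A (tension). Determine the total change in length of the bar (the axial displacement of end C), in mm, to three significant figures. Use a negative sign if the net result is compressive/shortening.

Internal axial forces (sectioning from the free end, tension +): N_BC = 21.3 kN, N_AB = -17.8 kN.
A_AB = 637.1 mm².
δ_AB = -17800·492/(637.1·101000) = -0.1361 mm
δ_BC = 21300·232/(2680·11800) = 0.1563 mm
δ = Σδ_i = 0.02017 mm.

0.0202 mm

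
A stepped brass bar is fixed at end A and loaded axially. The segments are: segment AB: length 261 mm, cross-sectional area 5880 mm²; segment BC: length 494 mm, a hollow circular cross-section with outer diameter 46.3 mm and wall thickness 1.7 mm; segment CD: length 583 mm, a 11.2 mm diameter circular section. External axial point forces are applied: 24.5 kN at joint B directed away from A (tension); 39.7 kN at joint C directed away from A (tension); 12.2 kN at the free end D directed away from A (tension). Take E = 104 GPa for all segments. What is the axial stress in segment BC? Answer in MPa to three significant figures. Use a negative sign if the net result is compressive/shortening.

Internal axial forces (sectioning from the free end, tension +): N_CD = 12.2 kN, N_BC = 51.9 kN, N_AB = 76.4 kN.
A_BC = 238.2 mm².
σ_BC = N_BC/A_BC = 51900/238.2 = 217.9 MPa.

218 MPa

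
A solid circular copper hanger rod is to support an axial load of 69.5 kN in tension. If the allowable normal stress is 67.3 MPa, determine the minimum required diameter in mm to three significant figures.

Required area A ≥ P/σ_allow = 69500/67.3 = 1033 mm².
For a solid circular section, d ≥ √(4A/π) = 36.26 mm.

36.3 mm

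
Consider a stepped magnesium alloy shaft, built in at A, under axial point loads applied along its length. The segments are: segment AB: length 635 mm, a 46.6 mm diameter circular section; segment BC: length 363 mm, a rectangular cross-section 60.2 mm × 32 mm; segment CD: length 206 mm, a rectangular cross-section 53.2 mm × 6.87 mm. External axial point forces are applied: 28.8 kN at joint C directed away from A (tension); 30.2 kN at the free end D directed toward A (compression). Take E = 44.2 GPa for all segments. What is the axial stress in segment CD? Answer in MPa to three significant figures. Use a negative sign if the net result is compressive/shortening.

-82.6 MPa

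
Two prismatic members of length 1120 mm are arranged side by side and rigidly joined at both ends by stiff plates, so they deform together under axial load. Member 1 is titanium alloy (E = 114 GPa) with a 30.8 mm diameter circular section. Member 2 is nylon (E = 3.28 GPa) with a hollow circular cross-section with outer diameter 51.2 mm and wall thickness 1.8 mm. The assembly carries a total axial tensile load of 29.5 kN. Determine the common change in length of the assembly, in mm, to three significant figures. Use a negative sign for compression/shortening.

0.385 mm

A_1 = 745.1 mm².
A_2 = 279.4 mm².
Equal strain + equilibrium ⇒ each member carries load in proportion to AE: A₁E₁ = 84940000 N, A₂E₂ = 916300 N, ΣAE = 85850000 N.
δ = PL/ΣAE = 29500·1120/85850000 = 0.3848 mm.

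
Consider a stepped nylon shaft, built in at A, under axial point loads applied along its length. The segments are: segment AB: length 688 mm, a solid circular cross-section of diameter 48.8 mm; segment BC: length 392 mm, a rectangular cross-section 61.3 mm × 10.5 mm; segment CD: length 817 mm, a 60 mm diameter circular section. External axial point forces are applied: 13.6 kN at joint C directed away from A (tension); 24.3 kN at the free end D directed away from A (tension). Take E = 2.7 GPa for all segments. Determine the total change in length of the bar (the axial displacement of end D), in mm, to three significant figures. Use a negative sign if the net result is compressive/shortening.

Internal axial forces (sectioning from the free end, tension +): N_CD = 24.3 kN, N_BC = 37.9 kN, N_AB = 37.9 kN.
A_AB = 1870 mm².
A_BC = 643.6 mm².
A_CD = 2827 mm².
δ_AB = 37900·688/(1870·2700) = 5.163 mm
δ_BC = 37900·392/(643.6·2700) = 8.549 mm
δ_CD = 24300·817/(2827·2700) = 2.601 mm
δ = Σδ_i = 16.31 mm.

16.3 mm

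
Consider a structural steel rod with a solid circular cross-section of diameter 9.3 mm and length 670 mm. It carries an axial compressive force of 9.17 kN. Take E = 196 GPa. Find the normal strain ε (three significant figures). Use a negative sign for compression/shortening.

-6.89e-04

A = 67.93 mm².
σ = N/A = -135 MPa; ε = σ/E = -135/196000 = -6.887e-04.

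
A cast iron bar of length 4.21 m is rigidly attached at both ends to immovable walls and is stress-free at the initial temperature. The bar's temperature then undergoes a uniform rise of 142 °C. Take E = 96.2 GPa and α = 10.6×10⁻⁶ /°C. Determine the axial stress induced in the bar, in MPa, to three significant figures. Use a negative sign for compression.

-145 MPa

Free thermal expansion αLΔT = 10.6e-6 · 4210 · 142 = 6.337 mm.
The walls impose strain ε = −(6.337)/4210 = -1.5052e-03; σ = Eε = 96200 · -1.5052e-03 = -144.8 MPa.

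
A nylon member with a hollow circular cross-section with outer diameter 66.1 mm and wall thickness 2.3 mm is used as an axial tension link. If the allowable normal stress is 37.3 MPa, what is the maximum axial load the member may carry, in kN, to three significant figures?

17.2 kN

A = 461 mm².
P_max = σ_allow · A = 37.3 · 461 = 17200 N = 17.2 kN.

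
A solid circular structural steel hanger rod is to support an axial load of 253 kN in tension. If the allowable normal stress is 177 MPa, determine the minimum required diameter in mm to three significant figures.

Required area A ≥ P/σ_allow = 253000/177 = 1429 mm².
For a solid circular section, d ≥ √(4A/π) = 42.66 mm.

42.7 mm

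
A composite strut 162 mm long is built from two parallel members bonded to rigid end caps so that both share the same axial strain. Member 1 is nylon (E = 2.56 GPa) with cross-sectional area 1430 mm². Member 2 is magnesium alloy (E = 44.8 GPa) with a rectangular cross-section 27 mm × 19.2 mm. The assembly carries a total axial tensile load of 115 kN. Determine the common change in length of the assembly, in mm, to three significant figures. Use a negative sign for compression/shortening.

0.693 mm

A_2 = 518.4 mm².
Equal strain + equilibrium ⇒ each member carries load in proportion to AE: A₁E₁ = 3661000 N, A₂E₂ = 23220000 N, ΣAE = 26890000 N.
δ = PL/ΣAE = 115000·162/26890000 = 0.6929 mm.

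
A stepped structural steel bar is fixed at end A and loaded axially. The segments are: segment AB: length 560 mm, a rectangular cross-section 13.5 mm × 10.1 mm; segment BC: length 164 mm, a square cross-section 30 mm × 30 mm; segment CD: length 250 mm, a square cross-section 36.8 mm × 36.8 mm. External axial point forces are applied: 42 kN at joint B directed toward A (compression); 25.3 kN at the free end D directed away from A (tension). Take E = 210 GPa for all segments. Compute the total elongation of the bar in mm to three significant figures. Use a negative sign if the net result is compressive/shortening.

-0.282 mm

Internal axial forces (sectioning from the free end, tension +): N_CD = 25.3 kN, N_BC = 25.3 kN, N_AB = -16.7 kN.
A_AB = 136.3 mm².
A_BC = 900 mm².
A_CD = 1354 mm².
δ_AB = -16700·560/(136.3·210000) = -0.3266 mm
δ_BC = 25300·164/(900·210000) = 0.02195 mm
δ_CD = 25300·250/(1354·210000) = 0.02224 mm
δ = Σδ_i = -0.2824 mm.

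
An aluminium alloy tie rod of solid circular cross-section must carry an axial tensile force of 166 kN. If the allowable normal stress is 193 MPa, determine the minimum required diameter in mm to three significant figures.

33.1 mm

Required area A ≥ P/σ_allow = 166000/193 = 860.1 mm².
For a solid circular section, d ≥ √(4A/π) = 33.09 mm.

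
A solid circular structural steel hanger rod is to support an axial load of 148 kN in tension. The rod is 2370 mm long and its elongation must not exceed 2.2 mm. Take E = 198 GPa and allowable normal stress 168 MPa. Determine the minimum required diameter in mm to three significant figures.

Required area A ≥ P/σ_allow = 148000/168 = 881 mm².
For a solid circular section, d ≥ √(4A/π) = 33.49 mm.
Elongation limit: A ≥ PL/(Eδ_allow) = 148000·2370/(198000·2.2) = 805.2 mm² ⇒ d ≥ 32.02 mm.
The stress limit governs.

33.5 mm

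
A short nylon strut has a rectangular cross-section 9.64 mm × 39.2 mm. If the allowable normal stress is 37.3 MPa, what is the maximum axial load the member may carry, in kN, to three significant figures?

14.1 kN

A = 377.9 mm².
P_max = σ_allow · A = 37.3 · 377.9 = 14100 N = 14.1 kN.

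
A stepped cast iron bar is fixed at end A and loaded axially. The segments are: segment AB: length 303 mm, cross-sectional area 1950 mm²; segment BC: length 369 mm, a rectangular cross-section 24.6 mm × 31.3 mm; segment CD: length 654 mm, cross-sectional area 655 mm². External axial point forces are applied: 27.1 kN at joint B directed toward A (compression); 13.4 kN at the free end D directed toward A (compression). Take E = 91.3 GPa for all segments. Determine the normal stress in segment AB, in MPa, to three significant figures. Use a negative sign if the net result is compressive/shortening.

Internal axial forces (sectioning from the free end, tension +): N_CD = -13.4 kN, N_BC = -13.4 kN, N_AB = -40.5 kN.
σ_AB = N_AB/A_AB = -40500/1950 = -20.77 MPa.

-20.8 MPa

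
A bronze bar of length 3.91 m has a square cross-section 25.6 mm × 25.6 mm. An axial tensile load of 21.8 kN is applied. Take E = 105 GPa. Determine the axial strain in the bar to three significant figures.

3.17e-04

A = 655.4 mm².
σ = N/A = 33.26 MPa; ε = σ/E = 33.26/105000 = 3.168e-04.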